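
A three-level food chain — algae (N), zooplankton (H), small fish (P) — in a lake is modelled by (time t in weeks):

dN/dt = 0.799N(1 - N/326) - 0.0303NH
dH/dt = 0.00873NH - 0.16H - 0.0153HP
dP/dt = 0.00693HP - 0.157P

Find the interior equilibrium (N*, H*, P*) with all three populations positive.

From dP/dt = 0: 0.00693H* = 0.157, so H* = 22.7.
From dN/dt = 0: 0.799(1 - N*/326) = 0.0303·22.7, giving N* = 326·(1 - 0.859) = 45.9.
From dH/dt = 0: 0.00873·45.9 - 0.16 = 0.0153P*, so P* = 0.241/0.0153 = 15.7.

N* ≈ 45.9, H* ≈ 22.7, P* ≈ 15.7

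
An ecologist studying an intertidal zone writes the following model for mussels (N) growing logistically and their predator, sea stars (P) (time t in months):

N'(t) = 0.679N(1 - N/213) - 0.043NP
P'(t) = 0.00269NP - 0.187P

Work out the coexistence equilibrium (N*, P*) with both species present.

N* ≈ 69.5, P* ≈ 10.6

From dP/dt = 0 with P > 0: 0.00269N* = 0.187, so N* = 69.5.
Substitute into dN/dt = 0: 0.679(1 - 69.5/213) = 0.043P*.
The bracket is 0.674, giving P* = 0.457/0.043 = 10.6.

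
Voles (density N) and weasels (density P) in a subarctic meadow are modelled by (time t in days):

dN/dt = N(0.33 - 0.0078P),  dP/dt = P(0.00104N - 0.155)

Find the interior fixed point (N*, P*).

Set dP/dt = 0 with P > 0: 0.00104N - 0.155 = 0, so N* = 0.155/0.00104 = 149.
Set dN/dt = 0 with N > 0: 0.33 - 0.0078P = 0, so P* = 0.33/0.0078 = 42.3.

N* ≈ 149, P* ≈ 42.3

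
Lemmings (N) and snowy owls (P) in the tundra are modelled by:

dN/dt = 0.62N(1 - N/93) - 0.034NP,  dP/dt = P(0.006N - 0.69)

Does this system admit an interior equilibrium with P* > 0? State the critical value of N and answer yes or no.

The predator equation gives dP/dt > 0 only when N > 0.69/0.006 = 115.
Without the predator, N → K = 93. Since 93 < 115, the predator cannot invade.

Threshold N = 115; K < 115, so no, the predator goes extinct.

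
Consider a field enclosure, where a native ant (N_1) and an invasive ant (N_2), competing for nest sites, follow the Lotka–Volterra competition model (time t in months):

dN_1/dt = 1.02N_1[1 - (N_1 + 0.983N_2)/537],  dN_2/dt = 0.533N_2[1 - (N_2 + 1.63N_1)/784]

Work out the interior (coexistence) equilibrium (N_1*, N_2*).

Setting both brackets to zero gives the nullclines N_1 + 0.983N_2 = 537 and 1.63N_1 + N_2 = 784.
Substituting N_2 = 784 - 1.63N_1 into the first: N_1(1 - 0.983·1.63) = 537 - 0.983·784.
So N_1* = -234/-0.602 = 388, and then N_2* = 784 - 1.63·388 = 152.

N_1* ≈ 388, N_2* ≈ 152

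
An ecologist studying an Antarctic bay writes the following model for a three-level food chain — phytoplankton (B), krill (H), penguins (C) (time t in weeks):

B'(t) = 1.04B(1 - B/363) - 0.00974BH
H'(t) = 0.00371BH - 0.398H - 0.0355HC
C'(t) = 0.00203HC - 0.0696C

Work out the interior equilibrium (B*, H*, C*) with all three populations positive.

B* ≈ 246, H* ≈ 34.3, C* ≈ 14.5

From dC/dt = 0: 0.00203H* = 0.0696, so H* = 34.3.
From dB/dt = 0: 1.04(1 - B*/363) = 0.00974·34.3, giving B* = 363·(1 - 0.321) = 246.
From dH/dt = 0: 0.00371·246 - 0.398 = 0.0355C*, so C* = 0.516/0.0355 = 14.5.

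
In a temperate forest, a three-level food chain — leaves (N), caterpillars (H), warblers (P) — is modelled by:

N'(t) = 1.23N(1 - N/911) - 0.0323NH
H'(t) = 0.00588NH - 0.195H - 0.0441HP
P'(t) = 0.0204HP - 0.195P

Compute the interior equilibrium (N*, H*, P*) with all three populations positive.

N* ≈ 682, H* ≈ 9.56, P* ≈ 86.6

From dP/dt = 0: 0.0204H* = 0.195, so H* = 9.56.
From dN/dt = 0: 1.23(1 - N*/911) = 0.0323·9.56, giving N* = 911·(1 - 0.251) = 682.
From dH/dt = 0: 0.00588·682 - 0.195 = 0.0441P*, so P* = 3.82/0.0441 = 86.6.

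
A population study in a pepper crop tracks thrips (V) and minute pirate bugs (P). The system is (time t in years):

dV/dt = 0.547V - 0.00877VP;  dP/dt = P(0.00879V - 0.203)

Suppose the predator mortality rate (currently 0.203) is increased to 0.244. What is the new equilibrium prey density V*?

V* ≈ 27.8

At the interior fixed point, setting dP/dt = 0 with P > 0 fixes V* = (predator death rate)/(VP coefficient) — independent of the other coefficients.
With the change, V* = 0.244/0.00879 = 27.8; it rises from 23.1.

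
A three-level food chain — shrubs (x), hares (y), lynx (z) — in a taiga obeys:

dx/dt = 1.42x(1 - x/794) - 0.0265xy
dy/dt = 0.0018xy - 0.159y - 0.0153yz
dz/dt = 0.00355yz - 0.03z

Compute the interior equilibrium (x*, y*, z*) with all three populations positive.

From dz/dt = 0: 0.00355y* = 0.03, so y* = 8.45.
From dx/dt = 0: 1.42(1 - x*/794) = 0.0265·8.45, giving x* = 794·(1 - 0.158) = 669.
From dy/dt = 0: 0.0018·669 - 0.159 = 0.0153z*, so z* = 1.04/0.0153 = 68.3.

x* ≈ 669, y* ≈ 8.45, z* ≈ 68.3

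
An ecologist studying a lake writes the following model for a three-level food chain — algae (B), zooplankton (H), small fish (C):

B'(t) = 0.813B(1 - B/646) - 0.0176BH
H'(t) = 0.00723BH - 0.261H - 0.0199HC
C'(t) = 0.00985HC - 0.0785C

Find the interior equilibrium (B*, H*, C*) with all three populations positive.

From dC/dt = 0: 0.00985H* = 0.0785, so H* = 7.97.
From dB/dt = 0: 0.813(1 - B*/646) = 0.0176·7.97, giving B* = 646·(1 - 0.173) = 535.
From dH/dt = 0: 0.00723·535 - 0.261 = 0.0199C*, so C* = 3.6/0.0199 = 181.

B* ≈ 535, H* ≈ 7.97, C* ≈ 181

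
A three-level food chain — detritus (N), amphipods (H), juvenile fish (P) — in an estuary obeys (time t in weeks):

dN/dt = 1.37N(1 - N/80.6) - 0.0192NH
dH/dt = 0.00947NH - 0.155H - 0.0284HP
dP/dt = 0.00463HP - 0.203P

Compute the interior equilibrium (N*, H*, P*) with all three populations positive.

N* ≈ 31.1, H* ≈ 43.8, P* ≈ 4.9

From dP/dt = 0: 0.00463H* = 0.203, so H* = 43.8.
From dN/dt = 0: 1.37(1 - N*/80.6) = 0.0192·43.8, giving N* = 80.6·(1 - 0.614) = 31.1.
From dH/dt = 0: 0.00947·31.1 - 0.155 = 0.0284P*, so P* = 0.139/0.0284 = 4.9.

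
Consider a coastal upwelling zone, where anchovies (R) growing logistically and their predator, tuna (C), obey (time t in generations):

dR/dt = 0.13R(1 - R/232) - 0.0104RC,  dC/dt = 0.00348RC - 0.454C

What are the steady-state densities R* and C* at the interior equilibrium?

From dC/dt = 0 with C > 0: 0.00348R* = 0.454, so R* = 130.
Substitute into dR/dt = 0: 0.13(1 - 130/232) = 0.0104C*.
The bracket is 0.438, giving C* = 0.0569/0.0104 = 5.47.

R* ≈ 130, C* ≈ 5.47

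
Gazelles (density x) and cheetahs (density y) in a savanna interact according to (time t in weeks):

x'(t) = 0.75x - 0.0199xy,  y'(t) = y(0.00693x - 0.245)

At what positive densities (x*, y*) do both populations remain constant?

x* ≈ 35.4, y* ≈ 37.7

Set dy/dt = 0 with y > 0: 0.00693x - 0.245 = 0, so x* = 0.245/0.00693 = 35.4.
Set dx/dt = 0 with x > 0: 0.75 - 0.0199y = 0, so y* = 0.75/0.0199 = 37.7.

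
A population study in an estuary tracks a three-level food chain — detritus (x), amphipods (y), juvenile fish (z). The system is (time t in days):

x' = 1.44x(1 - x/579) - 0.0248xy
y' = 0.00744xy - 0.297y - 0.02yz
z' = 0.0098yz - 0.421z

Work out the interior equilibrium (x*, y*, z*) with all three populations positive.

From dz/dt = 0: 0.0098y* = 0.421, so y* = 43.
From dx/dt = 0: 1.44(1 - x*/579) = 0.0248·43, giving x* = 579·(1 - 0.74) = 151.
From dy/dt = 0: 0.00744·151 - 0.297 = 0.02z*, so z* = 0.824/0.02 = 41.2.

x* ≈ 151, y* ≈ 43, z* ≈ 41.2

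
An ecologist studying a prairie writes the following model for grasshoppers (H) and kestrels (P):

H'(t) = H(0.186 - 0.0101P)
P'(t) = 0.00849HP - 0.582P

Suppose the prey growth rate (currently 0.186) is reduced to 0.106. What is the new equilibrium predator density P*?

At the interior fixed point, setting dH/dt = 0 with H > 0 fixes P* = (prey growth rate)/(HP coefficient) — independent of the other coefficients.
With the change, P* = 0.106/0.0101 = 10.5; it falls from 18.4.

P* ≈ 10.5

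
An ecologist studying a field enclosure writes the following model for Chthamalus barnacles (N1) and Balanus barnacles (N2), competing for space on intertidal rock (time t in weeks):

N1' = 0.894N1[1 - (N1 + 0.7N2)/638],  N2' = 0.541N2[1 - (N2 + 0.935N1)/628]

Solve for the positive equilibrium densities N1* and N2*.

Setting both brackets to zero gives the nullclines N1 + 0.7N2 = 638 and 0.935N1 + N2 = 628.
Substituting N2 = 628 - 0.935N1 into the first: N1(1 - 0.7·0.935) = 638 - 0.7·628.
So N1* = 198/0.346 = 574, and then N2* = 628 - 0.935·574 = 91.1.

N1* ≈ 574, N2* ≈ 91.1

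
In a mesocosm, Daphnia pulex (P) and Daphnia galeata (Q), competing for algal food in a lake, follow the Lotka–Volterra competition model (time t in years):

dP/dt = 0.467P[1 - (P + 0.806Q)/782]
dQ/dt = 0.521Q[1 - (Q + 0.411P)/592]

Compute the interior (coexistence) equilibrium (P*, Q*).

Setting both brackets to zero gives the nullclines P + 0.806Q = 782 and 0.411P + Q = 592.
Substituting Q = 592 - 0.411P into the first: P(1 - 0.806·0.411) = 782 - 0.806·592.
So P* = 305/0.669 = 456, and then Q* = 592 - 0.411·456 = 405.

P* ≈ 456, Q* ≈ 405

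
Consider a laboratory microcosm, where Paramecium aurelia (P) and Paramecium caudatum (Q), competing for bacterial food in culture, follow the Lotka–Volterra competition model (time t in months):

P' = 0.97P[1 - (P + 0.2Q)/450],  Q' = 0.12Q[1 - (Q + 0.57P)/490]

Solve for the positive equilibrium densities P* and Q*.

P* ≈ 397, Q* ≈ 264

Setting both brackets to zero gives the nullclines P + 0.2Q = 450 and 0.57P + Q = 490.
Substituting Q = 490 - 0.57P into the first: P(1 - 0.2·0.57) = 450 - 0.2·490.
So P* = 352/0.886 = 397, and then Q* = 490 - 0.57·397 = 264.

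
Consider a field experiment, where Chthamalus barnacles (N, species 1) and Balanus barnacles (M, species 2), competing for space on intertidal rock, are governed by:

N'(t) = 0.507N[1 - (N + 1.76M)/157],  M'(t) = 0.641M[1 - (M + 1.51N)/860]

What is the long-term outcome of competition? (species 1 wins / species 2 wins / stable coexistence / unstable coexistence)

Compare the nullcline intercepts: K1/α12 = 157/1.76 = 89.2 < K2 = 860; K2/α21 = 860/1.51 = 570 > K1 = 157.
Since the inequalities point opposite ways, species 2 can invade but species 1 cannot.

species 2 excludes species 1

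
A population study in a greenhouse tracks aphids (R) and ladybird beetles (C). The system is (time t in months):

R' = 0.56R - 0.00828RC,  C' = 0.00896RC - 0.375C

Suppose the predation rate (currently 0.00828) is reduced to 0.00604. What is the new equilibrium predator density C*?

At the interior fixed point, setting dR/dt = 0 with R > 0 fixes C* = (prey growth rate)/(RC coefficient) — independent of the other coefficients.
With the change, C* = 0.56/0.00604 = 92.7; it rises from 67.6.

C* ≈ 92.7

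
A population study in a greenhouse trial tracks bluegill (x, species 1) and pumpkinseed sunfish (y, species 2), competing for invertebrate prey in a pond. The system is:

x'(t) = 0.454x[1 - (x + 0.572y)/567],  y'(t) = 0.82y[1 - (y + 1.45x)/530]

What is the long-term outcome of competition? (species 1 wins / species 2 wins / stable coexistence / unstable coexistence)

species 1 excludes species 2

Compare the nullcline intercepts: K1/α12 = 567/0.572 = 991 > K2 = 530; K2/α21 = 530/1.45 = 366 < K1 = 567.
Since the inequalities point opposite ways, species 1 can invade but species 2 cannot.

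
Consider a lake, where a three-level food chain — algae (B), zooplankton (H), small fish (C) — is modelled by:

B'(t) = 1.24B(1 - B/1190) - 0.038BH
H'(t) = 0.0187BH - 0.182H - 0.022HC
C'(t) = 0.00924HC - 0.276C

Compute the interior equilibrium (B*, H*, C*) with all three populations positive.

B* ≈ 101, H* ≈ 29.9, C* ≈ 77.3

From dC/dt = 0: 0.00924H* = 0.276, so H* = 29.9.
From dB/dt = 0: 1.24(1 - B*/1190) = 0.038·29.9, giving B* = 1190·(1 - 0.915) = 101.
From dH/dt = 0: 0.0187·101 - 0.182 = 0.022C*, so C* = 1.7/0.022 = 77.3.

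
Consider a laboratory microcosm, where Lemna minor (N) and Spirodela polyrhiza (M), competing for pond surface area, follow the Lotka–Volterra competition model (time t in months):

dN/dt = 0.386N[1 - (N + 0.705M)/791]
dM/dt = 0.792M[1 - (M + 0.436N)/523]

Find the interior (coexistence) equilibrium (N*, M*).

N* ≈ 610, M* ≈ 257

Setting both brackets to zero gives the nullclines N + 0.705M = 791 and 0.436N + M = 523.
Substituting M = 523 - 0.436N into the first: N(1 - 0.705·0.436) = 791 - 0.705·523.
So N* = 422/0.693 = 610, and then M* = 523 - 0.436·610 = 257.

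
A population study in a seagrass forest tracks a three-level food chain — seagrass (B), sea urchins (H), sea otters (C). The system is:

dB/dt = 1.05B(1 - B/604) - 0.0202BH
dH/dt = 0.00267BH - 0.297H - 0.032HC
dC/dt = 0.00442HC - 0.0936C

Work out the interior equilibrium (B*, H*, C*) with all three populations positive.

From dC/dt = 0: 0.00442H* = 0.0936, so H* = 21.2.
From dB/dt = 0: 1.05(1 - B*/604) = 0.0202·21.2, giving B* = 604·(1 - 0.407) = 358.
From dH/dt = 0: 0.00267·358 - 0.297 = 0.032C*, so C* = 0.659/0.032 = 20.6.

B* ≈ 358, H* ≈ 21.2, C* ≈ 20.6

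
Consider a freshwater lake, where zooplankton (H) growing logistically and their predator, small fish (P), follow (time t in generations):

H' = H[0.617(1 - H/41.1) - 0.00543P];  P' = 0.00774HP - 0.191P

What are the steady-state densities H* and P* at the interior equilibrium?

From dP/dt = 0 with P > 0: 0.00774H* = 0.191, so H* = 24.7.
Substitute into dH/dt = 0: 0.617(1 - 24.7/41.1) = 0.00543P*.
The bracket is 0.4, giving P* = 0.247/0.00543 = 45.4.

H* ≈ 24.7, P* ≈ 45.4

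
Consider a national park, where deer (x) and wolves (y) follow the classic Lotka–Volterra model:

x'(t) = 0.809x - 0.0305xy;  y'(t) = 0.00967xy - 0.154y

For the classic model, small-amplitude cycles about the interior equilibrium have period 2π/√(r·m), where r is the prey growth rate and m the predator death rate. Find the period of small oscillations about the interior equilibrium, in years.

Here r = 0.809 and m = 0.154, so r·m = 0.125.
ω = √0.125 = 0.353 per year, hence T = 2π/ω ≈ 17.8 years.

T ≈ 17.8 years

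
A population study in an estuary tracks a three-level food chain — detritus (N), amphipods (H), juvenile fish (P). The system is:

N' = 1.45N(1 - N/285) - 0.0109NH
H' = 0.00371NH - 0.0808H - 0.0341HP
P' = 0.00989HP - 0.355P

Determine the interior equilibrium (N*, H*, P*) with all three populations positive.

N* ≈ 208, H* ≈ 35.9, P* ≈ 20.3

From dP/dt = 0: 0.00989H* = 0.355, so H* = 35.9.
From dN/dt = 0: 1.45(1 - N*/285) = 0.0109·35.9, giving N* = 285·(1 - 0.27) = 208.
From dH/dt = 0: 0.00371·208 - 0.0808 = 0.0341P*, so P* = 0.691/0.0341 = 20.3.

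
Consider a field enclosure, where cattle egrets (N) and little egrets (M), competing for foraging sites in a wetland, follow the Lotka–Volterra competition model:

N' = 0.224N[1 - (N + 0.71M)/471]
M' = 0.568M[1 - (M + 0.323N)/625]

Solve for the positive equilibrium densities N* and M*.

Setting both brackets to zero gives the nullclines N + 0.71M = 471 and 0.323N + M = 625.
Substituting M = 625 - 0.323N into the first: N(1 - 0.71·0.323) = 471 - 0.71·625.
So N* = 27.2/0.771 = 35.4, and then M* = 625 - 0.323·35.4 = 614.

N* ≈ 35.4, M* ≈ 614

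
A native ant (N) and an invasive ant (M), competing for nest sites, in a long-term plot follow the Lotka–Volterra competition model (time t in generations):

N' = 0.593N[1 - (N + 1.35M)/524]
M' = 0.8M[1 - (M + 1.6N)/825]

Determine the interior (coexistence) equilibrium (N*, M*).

Setting both brackets to zero gives the nullclines N + 1.35M = 524 and 1.6N + M = 825.
Substituting M = 825 - 1.6N into the first: N(1 - 1.35·1.6) = 524 - 1.35·825.
So N* = -590/-1.16 = 508, and then M* = 825 - 1.6·508 = 11.6.

N* ≈ 508, M* ≈ 11.6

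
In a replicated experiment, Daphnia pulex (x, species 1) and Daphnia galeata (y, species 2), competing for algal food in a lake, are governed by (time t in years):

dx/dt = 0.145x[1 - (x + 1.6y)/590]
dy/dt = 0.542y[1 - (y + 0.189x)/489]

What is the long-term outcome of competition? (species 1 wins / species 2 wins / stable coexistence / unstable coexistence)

species 2 excludes species 1

Compare the nullcline intercepts: K1/α12 = 590/1.6 = 369 < K2 = 489; K2/α21 = 489/0.189 = 2590 > K1 = 590.
Since the inequalities point opposite ways, species 2 can invade but species 1 cannot.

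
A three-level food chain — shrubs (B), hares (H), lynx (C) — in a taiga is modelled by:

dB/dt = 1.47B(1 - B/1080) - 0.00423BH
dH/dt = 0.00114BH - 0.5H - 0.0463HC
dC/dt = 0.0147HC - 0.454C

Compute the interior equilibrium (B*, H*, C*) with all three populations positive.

B* ≈ 984, H* ≈ 30.9, C* ≈ 13.4

From dC/dt = 0: 0.0147H* = 0.454, so H* = 30.9.
From dB/dt = 0: 1.47(1 - B*/1080) = 0.00423·30.9, giving B* = 1080·(1 - 0.0889) = 984.
From dH/dt = 0: 0.00114·984 - 0.5 = 0.0463C*, so C* = 0.622/0.0463 = 13.4.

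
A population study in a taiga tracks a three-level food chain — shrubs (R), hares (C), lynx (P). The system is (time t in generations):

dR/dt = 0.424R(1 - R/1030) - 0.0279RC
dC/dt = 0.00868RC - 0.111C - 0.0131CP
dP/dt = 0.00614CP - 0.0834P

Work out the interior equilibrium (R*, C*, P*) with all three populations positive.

R* ≈ 109, C* ≈ 13.6, P* ≈ 64

From dP/dt = 0: 0.00614C* = 0.0834, so C* = 13.6.
From dR/dt = 0: 0.424(1 - R*/1030) = 0.0279·13.6, giving R* = 1030·(1 - 0.894) = 109.
From dC/dt = 0: 0.00868·109 - 0.111 = 0.0131P*, so P* = 0.839/0.0131 = 64.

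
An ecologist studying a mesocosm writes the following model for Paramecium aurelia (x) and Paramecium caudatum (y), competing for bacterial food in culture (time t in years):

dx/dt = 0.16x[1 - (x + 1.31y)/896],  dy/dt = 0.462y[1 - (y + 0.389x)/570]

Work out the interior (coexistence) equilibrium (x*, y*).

Setting both brackets to zero gives the nullclines x + 1.31y = 896 and 0.389x + y = 570.
Substituting y = 570 - 0.389x into the first: x(1 - 1.31·0.389) = 896 - 1.31·570.
So x* = 149/0.49 = 304, and then y* = 570 - 0.389·304 = 452.

x* ≈ 304, y* ≈ 452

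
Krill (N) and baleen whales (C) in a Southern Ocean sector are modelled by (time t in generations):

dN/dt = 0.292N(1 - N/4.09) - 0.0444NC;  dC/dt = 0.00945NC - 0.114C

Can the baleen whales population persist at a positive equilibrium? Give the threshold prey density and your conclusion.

Threshold N = 12.1; K < 12.1, so no, the predator goes extinct.

The predator equation gives dC/dt > 0 only when N > 0.114/0.00945 = 12.1.
Without the predator, N → K = 4.09. Since 4.09 < 12.1, the predator cannot invade.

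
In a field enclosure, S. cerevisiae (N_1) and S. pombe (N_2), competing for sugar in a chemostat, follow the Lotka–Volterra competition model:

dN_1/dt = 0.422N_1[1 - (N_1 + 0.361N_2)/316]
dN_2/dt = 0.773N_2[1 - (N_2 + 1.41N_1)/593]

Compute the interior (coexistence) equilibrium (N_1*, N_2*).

N_1* ≈ 208, N_2* ≈ 300

Setting both brackets to zero gives the nullclines N_1 + 0.361N_2 = 316 and 1.41N_1 + N_2 = 593.
Substituting N_2 = 593 - 1.41N_1 into the first: N_1(1 - 0.361·1.41) = 316 - 0.361·593.
So N_1* = 102/0.491 = 208, and then N_2* = 593 - 1.41·208 = 300.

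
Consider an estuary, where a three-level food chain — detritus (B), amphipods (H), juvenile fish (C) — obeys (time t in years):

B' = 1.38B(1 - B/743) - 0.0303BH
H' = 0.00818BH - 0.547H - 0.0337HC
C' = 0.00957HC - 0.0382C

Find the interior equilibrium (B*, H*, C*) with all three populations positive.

From dC/dt = 0: 0.00957H* = 0.0382, so H* = 3.99.
From dB/dt = 0: 1.38(1 - B*/743) = 0.0303·3.99, giving B* = 743·(1 - 0.0876) = 678.
From dH/dt = 0: 0.00818·678 - 0.547 = 0.0337C*, so C* = 5/0.0337 = 148.

B* ≈ 678, H* ≈ 3.99, C* ≈ 148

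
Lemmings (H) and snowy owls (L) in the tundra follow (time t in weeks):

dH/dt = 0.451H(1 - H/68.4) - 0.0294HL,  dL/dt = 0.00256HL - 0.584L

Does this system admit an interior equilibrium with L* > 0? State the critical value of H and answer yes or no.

Threshold H = 228; K < 228, so no, the predator goes extinct.

The predator equation gives dL/dt > 0 only when H > 0.584/0.00256 = 228.
Without the predator, H → K = 68.4. Since 68.4 < 228, the predator cannot invade.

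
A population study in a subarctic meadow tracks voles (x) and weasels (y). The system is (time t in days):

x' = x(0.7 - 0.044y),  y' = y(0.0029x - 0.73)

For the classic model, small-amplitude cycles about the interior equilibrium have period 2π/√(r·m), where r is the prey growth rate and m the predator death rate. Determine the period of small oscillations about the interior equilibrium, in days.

Here r = 0.7 and m = 0.73, so r·m = 0.511.
ω = √0.511 = 0.715 per day, hence T = 2π/ω ≈ 8.79 days.

T ≈ 8.79 days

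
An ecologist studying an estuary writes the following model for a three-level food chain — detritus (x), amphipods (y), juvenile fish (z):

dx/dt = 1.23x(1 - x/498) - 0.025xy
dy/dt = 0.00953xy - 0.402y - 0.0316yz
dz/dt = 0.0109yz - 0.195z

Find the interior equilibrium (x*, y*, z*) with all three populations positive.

From dz/dt = 0: 0.0109y* = 0.195, so y* = 17.9.
From dx/dt = 0: 1.23(1 - x*/498) = 0.025·17.9, giving x* = 498·(1 - 0.364) = 317.
From dy/dt = 0: 0.00953·317 - 0.402 = 0.0316z*, so z* = 2.62/0.0316 = 82.9.

x* ≈ 317, y* ≈ 17.9, z* ≈ 82.9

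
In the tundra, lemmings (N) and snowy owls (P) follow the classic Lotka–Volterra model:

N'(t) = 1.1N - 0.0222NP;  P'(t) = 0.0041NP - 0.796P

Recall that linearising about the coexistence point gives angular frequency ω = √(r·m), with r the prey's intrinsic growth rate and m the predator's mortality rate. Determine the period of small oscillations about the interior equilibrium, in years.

T ≈ 6.71 years

Here r = 1.1 and m = 0.796, so r·m = 0.876.
ω = √0.876 = 0.936 per year, hence T = 2π/ω ≈ 6.71 years.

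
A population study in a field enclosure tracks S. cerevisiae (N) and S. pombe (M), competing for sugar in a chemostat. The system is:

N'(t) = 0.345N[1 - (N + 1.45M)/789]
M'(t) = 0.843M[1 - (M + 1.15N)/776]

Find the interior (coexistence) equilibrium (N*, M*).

N* ≈ 504, M* ≈ 197

Setting both brackets to zero gives the nullclines N + 1.45M = 789 and 1.15N + M = 776.
Substituting M = 776 - 1.15N into the first: N(1 - 1.45·1.15) = 789 - 1.45·776.
So N* = -336/-0.667 = 504, and then M* = 776 - 1.15·504 = 197.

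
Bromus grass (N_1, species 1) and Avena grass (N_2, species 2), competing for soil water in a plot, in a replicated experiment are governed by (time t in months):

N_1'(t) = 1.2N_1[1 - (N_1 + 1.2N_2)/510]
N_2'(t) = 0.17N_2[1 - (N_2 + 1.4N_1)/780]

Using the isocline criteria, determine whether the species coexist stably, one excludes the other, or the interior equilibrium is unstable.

Compare the nullcline intercepts: K1/α12 = 510/1.2 = 425 < K2 = 780; K2/α21 = 780/1.4 = 557 > K1 = 510.
Since the inequalities point opposite ways, species 2 can invade but species 1 cannot.

species 2 excludes species 1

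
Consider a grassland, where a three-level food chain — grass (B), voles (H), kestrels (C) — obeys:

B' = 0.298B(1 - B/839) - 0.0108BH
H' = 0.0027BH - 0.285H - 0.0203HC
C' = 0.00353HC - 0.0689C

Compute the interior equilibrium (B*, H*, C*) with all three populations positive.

B* ≈ 246, H* ≈ 19.5, C* ≈ 18.6

From dC/dt = 0: 0.00353H* = 0.0689, so H* = 19.5.
From dB/dt = 0: 0.298(1 - B*/839) = 0.0108·19.5, giving B* = 839·(1 - 0.707) = 246.
From dH/dt = 0: 0.0027·246 - 0.285 = 0.0203C*, so C* = 0.378/0.0203 = 18.6.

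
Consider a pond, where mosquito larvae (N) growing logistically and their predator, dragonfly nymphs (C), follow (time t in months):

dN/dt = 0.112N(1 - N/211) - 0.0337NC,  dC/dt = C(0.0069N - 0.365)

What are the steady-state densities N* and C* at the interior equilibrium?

N* ≈ 52.9, C* ≈ 2.49

From dC/dt = 0 with C > 0: 0.0069N* = 0.365, so N* = 52.9.
Substitute into dN/dt = 0: 0.112(1 - 52.9/211) = 0.0337C*.
The bracket is 0.749, giving C* = 0.0839/0.0337 = 2.49.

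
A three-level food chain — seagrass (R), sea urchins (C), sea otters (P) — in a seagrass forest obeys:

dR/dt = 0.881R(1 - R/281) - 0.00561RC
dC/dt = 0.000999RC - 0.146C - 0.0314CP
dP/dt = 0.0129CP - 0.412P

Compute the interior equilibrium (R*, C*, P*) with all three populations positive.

R* ≈ 224, C* ≈ 31.9, P* ≈ 2.47

From dP/dt = 0: 0.0129C* = 0.412, so C* = 31.9.
From dR/dt = 0: 0.881(1 - R*/281) = 0.00561·31.9, giving R* = 281·(1 - 0.203) = 224.
From dC/dt = 0: 0.000999·224 - 0.146 = 0.0314P*, so P* = 0.0776/0.0314 = 2.47.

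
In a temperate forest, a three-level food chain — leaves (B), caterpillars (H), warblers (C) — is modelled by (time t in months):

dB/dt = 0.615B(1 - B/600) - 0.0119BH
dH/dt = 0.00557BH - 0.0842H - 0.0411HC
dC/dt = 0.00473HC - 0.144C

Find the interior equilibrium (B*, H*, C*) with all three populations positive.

From dC/dt = 0: 0.00473H* = 0.144, so H* = 30.4.
From dB/dt = 0: 0.615(1 - B*/600) = 0.0119·30.4, giving B* = 600·(1 - 0.589) = 247.
From dH/dt = 0: 0.00557·247 - 0.0842 = 0.0411C*, so C* = 1.29/0.0411 = 31.4.

B* ≈ 247, H* ≈ 30.4, C* ≈ 31.4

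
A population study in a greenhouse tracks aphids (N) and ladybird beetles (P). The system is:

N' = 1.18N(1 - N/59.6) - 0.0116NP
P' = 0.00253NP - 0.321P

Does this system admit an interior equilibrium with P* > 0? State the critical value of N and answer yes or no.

The predator equation gives dP/dt > 0 only when N > 0.321/0.00253 = 127.
Without the predator, N → K = 59.6. Since 59.6 < 127, the predator cannot invade.

Threshold N = 127; K < 127, so no, the predator goes extinct.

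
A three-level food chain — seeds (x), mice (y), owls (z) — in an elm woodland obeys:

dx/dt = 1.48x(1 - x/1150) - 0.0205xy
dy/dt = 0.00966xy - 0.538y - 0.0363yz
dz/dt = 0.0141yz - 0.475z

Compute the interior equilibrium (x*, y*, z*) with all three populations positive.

From dz/dt = 0: 0.0141y* = 0.475, so y* = 33.7.
From dx/dt = 0: 1.48(1 - x*/1150) = 0.0205·33.7, giving x* = 1150·(1 - 0.467) = 613.
From dy/dt = 0: 0.00966·613 - 0.538 = 0.0363z*, so z* = 5.39/0.0363 = 148.

x* ≈ 613, y* ≈ 33.7, z* ≈ 148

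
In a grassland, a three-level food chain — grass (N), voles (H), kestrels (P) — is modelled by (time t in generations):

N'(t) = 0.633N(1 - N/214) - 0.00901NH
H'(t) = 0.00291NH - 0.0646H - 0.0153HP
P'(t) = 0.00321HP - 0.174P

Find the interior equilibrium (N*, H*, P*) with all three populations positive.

From dP/dt = 0: 0.00321H* = 0.174, so H* = 54.2.
From dN/dt = 0: 0.633(1 - N*/214) = 0.00901·54.2, giving N* = 214·(1 - 0.772) = 48.9.
From dH/dt = 0: 0.00291·48.9 - 0.0646 = 0.0153P*, so P* = 0.0777/0.0153 = 5.08.

N* ≈ 48.9, H* ≈ 54.2, P* ≈ 5.08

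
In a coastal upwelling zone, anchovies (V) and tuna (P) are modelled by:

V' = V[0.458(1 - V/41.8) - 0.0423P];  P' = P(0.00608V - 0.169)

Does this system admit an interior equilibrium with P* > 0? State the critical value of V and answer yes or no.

Threshold V = 27.8; K > 27.8, so yes, the predator persists.

The predator equation gives dP/dt > 0 only when V > 0.169/0.00608 = 27.8.
Without the predator, V → K = 41.8. Since 41.8 > 27.8, the predator can invade and persist.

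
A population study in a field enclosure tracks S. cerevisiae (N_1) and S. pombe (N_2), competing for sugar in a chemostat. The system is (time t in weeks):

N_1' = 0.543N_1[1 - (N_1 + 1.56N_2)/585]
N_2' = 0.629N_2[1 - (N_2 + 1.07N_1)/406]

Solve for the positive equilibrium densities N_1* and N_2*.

N_1* ≈ 72.3, N_2* ≈ 329

Setting both brackets to zero gives the nullclines N_1 + 1.56N_2 = 585 and 1.07N_1 + N_2 = 406.
Substituting N_2 = 406 - 1.07N_1 into the first: N_1(1 - 1.56·1.07) = 585 - 1.56·406.
So N_1* = -48.4/-0.669 = 72.3, and then N_2* = 406 - 1.07·72.3 = 329.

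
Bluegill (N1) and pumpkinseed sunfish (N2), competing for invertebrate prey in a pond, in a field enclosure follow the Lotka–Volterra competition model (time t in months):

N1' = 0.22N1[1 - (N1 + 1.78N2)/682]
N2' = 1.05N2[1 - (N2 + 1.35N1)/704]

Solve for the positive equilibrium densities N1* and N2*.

N1* ≈ 407, N2* ≈ 154

Setting both brackets to zero gives the nullclines N1 + 1.78N2 = 682 and 1.35N1 + N2 = 704.
Substituting N2 = 704 - 1.35N1 into the first: N1(1 - 1.78·1.35) = 682 - 1.78·704.
So N1* = -571/-1.4 = 407, and then N2* = 704 - 1.35·407 = 154.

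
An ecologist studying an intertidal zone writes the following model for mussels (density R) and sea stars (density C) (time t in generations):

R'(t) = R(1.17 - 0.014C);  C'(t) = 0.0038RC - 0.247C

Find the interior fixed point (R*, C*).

R* ≈ 65, C* ≈ 83.6

Set dC/dt = 0 with C > 0: 0.0038R - 0.247 = 0, so R* = 0.247/0.0038 = 65.
Set dR/dt = 0 with R > 0: 1.17 - 0.014C = 0, so C* = 1.17/0.014 = 83.6.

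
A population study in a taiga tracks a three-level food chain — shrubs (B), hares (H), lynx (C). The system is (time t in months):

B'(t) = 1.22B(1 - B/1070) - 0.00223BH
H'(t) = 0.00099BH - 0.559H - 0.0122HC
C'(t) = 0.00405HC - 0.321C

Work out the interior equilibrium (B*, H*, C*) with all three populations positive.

B* ≈ 915, H* ≈ 79.3, C* ≈ 28.4

From dC/dt = 0: 0.00405H* = 0.321, so H* = 79.3.
From dB/dt = 0: 1.22(1 - B*/1070) = 0.00223·79.3, giving B* = 1070·(1 - 0.145) = 915.
From dH/dt = 0: 0.00099·915 - 0.559 = 0.0122C*, so C* = 0.347/0.0122 = 28.4.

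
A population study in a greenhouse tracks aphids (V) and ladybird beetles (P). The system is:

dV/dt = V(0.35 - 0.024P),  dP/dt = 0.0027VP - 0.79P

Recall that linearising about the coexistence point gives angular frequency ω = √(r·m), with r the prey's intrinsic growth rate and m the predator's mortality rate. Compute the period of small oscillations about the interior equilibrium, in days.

T ≈ 11.9 days

Here r = 0.35 and m = 0.79, so r·m = 0.276.
ω = √0.276 = 0.526 per day, hence T = 2π/ω ≈ 11.9 days.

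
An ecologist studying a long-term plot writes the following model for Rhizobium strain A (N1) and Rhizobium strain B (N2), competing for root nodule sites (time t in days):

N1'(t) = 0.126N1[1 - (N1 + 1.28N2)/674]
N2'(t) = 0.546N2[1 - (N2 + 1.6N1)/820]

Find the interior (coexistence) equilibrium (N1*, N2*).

Setting both brackets to zero gives the nullclines N1 + 1.28N2 = 674 and 1.6N1 + N2 = 820.
Substituting N2 = 820 - 1.6N1 into the first: N1(1 - 1.28·1.6) = 674 - 1.28·820.
So N1* = -376/-1.05 = 358, and then N2* = 820 - 1.6·358 = 247.

N1* ≈ 358, N2* ≈ 247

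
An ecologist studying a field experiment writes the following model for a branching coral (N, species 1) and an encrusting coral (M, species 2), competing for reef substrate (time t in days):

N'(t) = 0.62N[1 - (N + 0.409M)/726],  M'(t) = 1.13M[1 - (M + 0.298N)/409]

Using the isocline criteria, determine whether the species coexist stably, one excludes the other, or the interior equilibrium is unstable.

stable coexistence

Compare the nullcline intercepts: K1/α12 = 726/0.409 = 1780 > K2 = 409; K2/α21 = 409/0.298 = 1370 > K1 = 726.
Since both inequalities hold, each species can invade when rare, so the interior equilibrium is stable.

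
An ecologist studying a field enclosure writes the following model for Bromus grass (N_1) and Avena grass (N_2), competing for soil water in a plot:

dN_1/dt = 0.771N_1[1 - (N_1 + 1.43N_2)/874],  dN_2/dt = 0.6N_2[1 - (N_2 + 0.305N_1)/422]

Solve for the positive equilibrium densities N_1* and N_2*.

Setting both brackets to zero gives the nullclines N_1 + 1.43N_2 = 874 and 0.305N_1 + N_2 = 422.
Substituting N_2 = 422 - 0.305N_1 into the first: N_1(1 - 1.43·0.305) = 874 - 1.43·422.
So N_1* = 271/0.564 = 480, and then N_2* = 422 - 0.305·480 = 276.

N_1* ≈ 480, N_2* ≈ 276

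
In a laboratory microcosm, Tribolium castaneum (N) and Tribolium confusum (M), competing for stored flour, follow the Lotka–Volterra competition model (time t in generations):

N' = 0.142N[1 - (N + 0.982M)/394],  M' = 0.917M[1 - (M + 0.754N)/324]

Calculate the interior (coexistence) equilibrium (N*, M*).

Setting both brackets to zero gives the nullclines N + 0.982M = 394 and 0.754N + M = 324.
Substituting M = 324 - 0.754N into the first: N(1 - 0.982·0.754) = 394 - 0.982·324.
So N* = 75.8/0.26 = 292, and then M* = 324 - 0.754·292 = 104.

N* ≈ 292, M* ≈ 104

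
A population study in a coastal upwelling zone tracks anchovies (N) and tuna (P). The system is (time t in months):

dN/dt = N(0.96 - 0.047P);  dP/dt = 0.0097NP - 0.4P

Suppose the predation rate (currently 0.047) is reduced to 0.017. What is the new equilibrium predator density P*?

P* ≈ 56.5

At the interior fixed point, setting dN/dt = 0 with N > 0 fixes P* = (prey growth rate)/(NP coefficient) — independent of the other coefficients.
With the change, P* = 0.96/0.017 = 56.5; it rises from 20.4.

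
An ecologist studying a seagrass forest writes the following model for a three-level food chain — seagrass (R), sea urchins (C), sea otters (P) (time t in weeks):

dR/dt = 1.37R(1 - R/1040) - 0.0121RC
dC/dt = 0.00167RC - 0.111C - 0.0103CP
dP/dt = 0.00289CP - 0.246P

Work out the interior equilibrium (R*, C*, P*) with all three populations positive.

R* ≈ 258, C* ≈ 85.1, P* ≈ 31.1

From dP/dt = 0: 0.00289C* = 0.246, so C* = 85.1.
From dR/dt = 0: 1.37(1 - R*/1040) = 0.0121·85.1, giving R* = 1040·(1 - 0.752) = 258.
From dC/dt = 0: 0.00167·258 - 0.111 = 0.0103P*, so P* = 0.32/0.0103 = 31.1.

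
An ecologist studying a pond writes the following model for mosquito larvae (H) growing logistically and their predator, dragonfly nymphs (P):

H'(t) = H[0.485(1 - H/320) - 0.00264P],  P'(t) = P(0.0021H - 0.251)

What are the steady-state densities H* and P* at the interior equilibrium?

From dP/dt = 0 with P > 0: 0.0021H* = 0.251, so H* = 120.
Substitute into dH/dt = 0: 0.485(1 - 120/320) = 0.00264P*.
The bracket is 0.626, giving P* = 0.304/0.00264 = 115.

H* ≈ 120, P* ≈ 115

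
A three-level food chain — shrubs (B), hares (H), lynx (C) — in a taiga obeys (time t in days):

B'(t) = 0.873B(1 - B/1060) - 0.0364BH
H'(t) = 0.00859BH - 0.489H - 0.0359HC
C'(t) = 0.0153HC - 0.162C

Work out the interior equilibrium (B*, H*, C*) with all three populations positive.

From dC/dt = 0: 0.0153H* = 0.162, so H* = 10.6.
From dB/dt = 0: 0.873(1 - B*/1060) = 0.0364·10.6, giving B* = 1060·(1 - 0.441) = 592.
From dH/dt = 0: 0.00859·592 - 0.489 = 0.0359C*, so C* = 4.6/0.0359 = 128.

B* ≈ 592, H* ≈ 10.6, C* ≈ 128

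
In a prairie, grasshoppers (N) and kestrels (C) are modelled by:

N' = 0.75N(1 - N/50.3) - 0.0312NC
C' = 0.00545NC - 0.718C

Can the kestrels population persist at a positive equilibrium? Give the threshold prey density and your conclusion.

The predator equation gives dC/dt > 0 only when N > 0.718/0.00545 = 132.
Without the predator, N → K = 50.3. Since 50.3 < 132, the predator cannot invade.

Threshold N = 132; K < 132, so no, the predator goes extinct.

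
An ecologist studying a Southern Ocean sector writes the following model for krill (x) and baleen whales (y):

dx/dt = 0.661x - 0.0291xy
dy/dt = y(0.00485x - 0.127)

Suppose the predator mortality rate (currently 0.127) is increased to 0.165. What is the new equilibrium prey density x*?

At the interior fixed point, setting dy/dt = 0 with y > 0 fixes x* = (predator death rate)/(xy coefficient) — independent of the other coefficients.
With the change, x* = 0.165/0.00485 = 34; it rises from 26.2.

x* ≈ 34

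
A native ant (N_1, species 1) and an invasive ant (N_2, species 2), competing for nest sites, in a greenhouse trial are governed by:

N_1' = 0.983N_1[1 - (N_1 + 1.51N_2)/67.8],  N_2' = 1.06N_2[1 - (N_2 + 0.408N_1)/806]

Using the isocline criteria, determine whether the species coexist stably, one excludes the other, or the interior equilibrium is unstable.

Compare the nullcline intercepts: K1/α12 = 67.8/1.51 = 44.9 < K2 = 806; K2/α21 = 806/0.408 = 1980 > K1 = 67.8.
Since the inequalities point opposite ways, species 2 can invade but species 1 cannot.

species 2 excludes species 1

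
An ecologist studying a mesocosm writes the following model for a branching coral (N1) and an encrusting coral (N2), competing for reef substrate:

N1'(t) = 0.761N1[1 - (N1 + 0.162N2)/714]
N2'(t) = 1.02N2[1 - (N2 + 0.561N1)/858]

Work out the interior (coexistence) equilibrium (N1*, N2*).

N1* ≈ 632, N2* ≈ 503

Setting both brackets to zero gives the nullclines N1 + 0.162N2 = 714 and 0.561N1 + N2 = 858.
Substituting N2 = 858 - 0.561N1 into the first: N1(1 - 0.162·0.561) = 714 - 0.162·858.
So N1* = 575/0.909 = 632, and then N2* = 858 - 0.561·632 = 503.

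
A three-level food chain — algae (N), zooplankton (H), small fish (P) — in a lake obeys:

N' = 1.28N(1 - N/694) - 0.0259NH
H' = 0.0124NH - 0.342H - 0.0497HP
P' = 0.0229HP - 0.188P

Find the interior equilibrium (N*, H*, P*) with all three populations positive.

N* ≈ 579, H* ≈ 8.21, P* ≈ 138

From dP/dt = 0: 0.0229H* = 0.188, so H* = 8.21.
From dN/dt = 0: 1.28(1 - N*/694) = 0.0259·8.21, giving N* = 694·(1 - 0.166) = 579.
From dH/dt = 0: 0.0124·579 - 0.342 = 0.0497P*, so P* = 6.83/0.0497 = 138.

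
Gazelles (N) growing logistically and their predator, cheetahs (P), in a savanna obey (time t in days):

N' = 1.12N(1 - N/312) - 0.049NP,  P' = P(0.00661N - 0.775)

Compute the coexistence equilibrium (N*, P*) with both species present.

N* ≈ 117, P* ≈ 14.3

From dP/dt = 0 with P > 0: 0.00661N* = 0.775, so N* = 117.
Substitute into dN/dt = 0: 1.12(1 - 117/312) = 0.049P*.
The bracket is 0.624, giving P* = 0.699/0.049 = 14.3.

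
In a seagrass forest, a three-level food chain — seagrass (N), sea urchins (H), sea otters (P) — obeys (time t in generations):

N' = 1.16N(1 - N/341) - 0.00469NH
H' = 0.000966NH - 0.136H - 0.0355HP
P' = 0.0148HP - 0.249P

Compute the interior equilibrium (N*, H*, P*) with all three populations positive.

N* ≈ 318, H* ≈ 16.8, P* ≈ 4.82

From dP/dt = 0: 0.0148H* = 0.249, so H* = 16.8.
From dN/dt = 0: 1.16(1 - N*/341) = 0.00469·16.8, giving N* = 341·(1 - 0.068) = 318.
From dH/dt = 0: 0.000966·318 - 0.136 = 0.0355P*, so P* = 0.171/0.0355 = 4.82.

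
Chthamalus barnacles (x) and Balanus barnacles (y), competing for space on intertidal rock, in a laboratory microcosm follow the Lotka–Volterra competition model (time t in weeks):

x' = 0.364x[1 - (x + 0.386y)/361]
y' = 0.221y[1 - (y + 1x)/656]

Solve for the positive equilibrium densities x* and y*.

x* ≈ 176, y* ≈ 480

Setting both brackets to zero gives the nullclines x + 0.386y = 361 and 1x + y = 656.
Substituting y = 656 - 1x into the first: x(1 - 0.386·1) = 361 - 0.386·656.
So x* = 108/0.614 = 176, and then y* = 656 - 1·176 = 480.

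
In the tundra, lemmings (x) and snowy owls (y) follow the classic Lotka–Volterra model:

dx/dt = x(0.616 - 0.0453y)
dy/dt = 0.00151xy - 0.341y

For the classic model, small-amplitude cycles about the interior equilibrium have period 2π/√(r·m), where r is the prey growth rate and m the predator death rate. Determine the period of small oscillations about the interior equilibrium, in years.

T ≈ 13.7 years

Here r = 0.616 and m = 0.341, so r·m = 0.21.
ω = √0.21 = 0.458 per year, hence T = 2π/ω ≈ 13.7 years.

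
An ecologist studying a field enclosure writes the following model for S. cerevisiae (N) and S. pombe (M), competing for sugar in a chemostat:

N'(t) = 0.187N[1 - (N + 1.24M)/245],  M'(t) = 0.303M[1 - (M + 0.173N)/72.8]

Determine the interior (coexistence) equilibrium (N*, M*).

Setting both brackets to zero gives the nullclines N + 1.24M = 245 and 0.173N + M = 72.8.
Substituting M = 72.8 - 0.173N into the first: N(1 - 1.24·0.173) = 245 - 1.24·72.8.
So N* = 155/0.785 = 197, and then M* = 72.8 - 0.173·197 = 38.7.

N* ≈ 197, M* ≈ 38.7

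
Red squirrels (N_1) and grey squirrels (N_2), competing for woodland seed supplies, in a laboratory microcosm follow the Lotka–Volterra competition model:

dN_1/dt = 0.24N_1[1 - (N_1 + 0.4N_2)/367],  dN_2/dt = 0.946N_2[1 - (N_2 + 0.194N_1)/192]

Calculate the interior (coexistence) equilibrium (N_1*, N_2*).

Setting both brackets to zero gives the nullclines N_1 + 0.4N_2 = 367 and 0.194N_1 + N_2 = 192.
Substituting N_2 = 192 - 0.194N_1 into the first: N_1(1 - 0.4·0.194) = 367 - 0.4·192.
So N_1* = 290/0.922 = 315, and then N_2* = 192 - 0.194·315 = 131.

N_1* ≈ 315, N_2* ≈ 131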